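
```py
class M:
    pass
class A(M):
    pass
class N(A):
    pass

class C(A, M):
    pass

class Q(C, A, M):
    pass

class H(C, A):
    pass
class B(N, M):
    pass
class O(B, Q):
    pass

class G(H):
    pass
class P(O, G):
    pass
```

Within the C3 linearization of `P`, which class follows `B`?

N

L[P] = P + merge(L[O], L[G], [O G])
  take O:  [O B N Q C A M object] + [G H C A M object] + [O G]
  take B:  [B N Q C A M object] + [G H C A M object] + [G]
  take N:  [N Q C A M object] + [G H C A M object] + [G]
  take Q:  [Q C A M object] + [G H C A M object] + [G]
  take G:  [C A M object] + [G H C A M object] + [G]
  take H:  [C A M object] + [H C A M object]
  take C:  [C A M object] + [C A M object]
  take A:  [A M object] + [A M object]
  take M:  [M object] + [M object]
  take object:  [object] + [object]
MRO: P O B N Q G H C A M object
B is at position 2; next is N.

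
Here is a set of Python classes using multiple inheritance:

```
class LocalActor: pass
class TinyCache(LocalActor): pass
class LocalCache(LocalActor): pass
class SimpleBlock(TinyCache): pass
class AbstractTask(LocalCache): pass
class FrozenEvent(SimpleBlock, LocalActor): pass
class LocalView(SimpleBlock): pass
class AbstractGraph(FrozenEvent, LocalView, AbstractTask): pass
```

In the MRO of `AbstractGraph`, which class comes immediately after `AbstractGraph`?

L[AbstractGraph] = AbstractGraph + merge(L[FrozenEvent], L[LocalView], L[AbstractTask], [FrozenEvent LocalView AbstractTask])
  take FrozenEvent:  [FrozenEvent SimpleBlock TinyCache LocalActor object] + [LocalView SimpleBlock TinyCache LocalActor object] + [AbstractTask LocalCache LocalActor object] + [FrozenEvent LocalView AbstractTask]
  take LocalView:  [SimpleBlock TinyCache LocalActor object] + [LocalView SimpleBlock TinyCache LocalActor object] + [AbstractTask LocalCache LocalActor object] + [LocalView AbstractTask]
  take SimpleBlock:  [SimpleBlock TinyCache LocalActor object] + [SimpleBlock TinyCache LocalActor object] + [AbstractTask LocalCache LocalActor object] + [AbstractTask]
  take TinyCache:  [TinyCache LocalActor object] + [TinyCache LocalActor object] + [AbstractTask LocalCache LocalActor object] + [AbstractTask]
  take AbstractTask:  [LocalActor object] + [LocalActor object] + [AbstractTask LocalCache LocalActor object] + [AbstractTask]
  take LocalCache:  [LocalActor object] + [LocalActor object] + [LocalCache LocalActor object]
  take LocalActor:  [LocalActor object] + [LocalActor object] + [LocalActor object]
  take object:  [object] + [object] + [object]
MRO: AbstractGraph FrozenEvent LocalView SimpleBlock TinyCache AbstractTask LocalCache LocalActor object
AbstractGraph is at position 0; next is FrozenEvent.

FrozenEvent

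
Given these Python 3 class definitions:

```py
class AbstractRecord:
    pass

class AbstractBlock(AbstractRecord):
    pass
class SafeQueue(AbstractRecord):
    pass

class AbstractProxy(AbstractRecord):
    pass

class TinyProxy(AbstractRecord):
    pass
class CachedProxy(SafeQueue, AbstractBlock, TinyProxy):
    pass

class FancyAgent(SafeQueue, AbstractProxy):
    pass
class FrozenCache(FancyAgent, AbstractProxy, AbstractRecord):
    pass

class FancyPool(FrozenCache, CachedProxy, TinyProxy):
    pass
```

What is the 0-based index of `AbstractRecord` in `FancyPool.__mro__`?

8

L[FancyPool] = FancyPool + merge(L[FrozenCache], L[CachedProxy], L[TinyProxy], [FrozenCache CachedProxy TinyProxy])
  take FrozenCache:  [FrozenCache FancyAgent SafeQueue AbstractProxy AbstractRecord object] + [CachedProxy SafeQueue AbstractBlock TinyProxy AbstractRecord object] + [TinyProxy AbstractRecord object] + [FrozenCache CachedProxy TinyProxy]
  take FancyAgent:  [FancyAgent SafeQueue AbstractProxy AbstractRecord object] + [CachedProxy SafeQueue AbstractBlock TinyProxy AbstractRecord object] + [TinyProxy AbstractRecord object] + [CachedProxy TinyProxy]
  take CachedProxy:  [SafeQueue AbstractProxy AbstractRecord object] + [CachedProxy SafeQueue AbstractBlock TinyProxy AbstractRecord object] + [TinyProxy AbstractRecord object] + [CachedProxy TinyProxy]
  take SafeQueue:  [SafeQueue AbstractProxy AbstractRecord object] + [SafeQueue AbstractBlock TinyProxy AbstractRecord object] + [TinyProxy AbstractRecord object] + [TinyProxy]
  take AbstractProxy:  [AbstractProxy AbstractRecord object] + [AbstractBlock TinyProxy AbstractRecord object] + [TinyProxy AbstractRecord object] + [TinyProxy]
  take AbstractBlock:  [AbstractRecord object] + [AbstractBlock TinyProxy AbstractRecord object] + [TinyProxy AbstractRecord object] + [TinyProxy]
  take TinyProxy:  [AbstractRecord object] + [TinyProxy AbstractRecord object] + [TinyProxy AbstractRecord object] + [TinyProxy]
  take AbstractRecord:  [AbstractRecord object] + [AbstractRecord object] + [AbstractRecord object]
  take object:  [object] + [object] + [object]
MRO: FancyPool FrozenCache FancyAgent CachedProxy SafeQueue AbstractProxy AbstractBlock TinyProxy AbstractRecord object
AbstractRecord sits at index 8.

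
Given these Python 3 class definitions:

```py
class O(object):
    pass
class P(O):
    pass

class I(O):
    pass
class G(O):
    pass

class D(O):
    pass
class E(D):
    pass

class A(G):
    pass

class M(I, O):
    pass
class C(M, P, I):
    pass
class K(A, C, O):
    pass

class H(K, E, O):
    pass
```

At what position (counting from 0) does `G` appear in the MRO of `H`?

3

L[H] = H + merge(L[K], L[E], L[O], [K E O])
  take K:  [K A G C M P I O object] + [E D O object] + [O object] + [K E O]
  take A:  [A G C M P I O object] + [E D O object] + [O object] + [E O]
  take G:  [G C M P I O object] + [E D O object] + [O object] + [E O]
  take C:  [C M P I O object] + [E D O object] + [O object] + [E O]
  take M:  [M P I O object] + [E D O object] + [O object] + [E O]
  take P:  [P I O object] + [E D O object] + [O object] + [E O]
  take I:  [I O object] + [E D O object] + [O object] + [E O]
  take E:  [O object] + [E D O object] + [O object] + [E O]
  take D:  [O object] + [D O object] + [O object] + [O]
  take O:  [O object] + [O object] + [O object] + [O]
  take object:  [object] + [object] + [object]
MRO: H K A G C M P I E D O object
G sits at index 3.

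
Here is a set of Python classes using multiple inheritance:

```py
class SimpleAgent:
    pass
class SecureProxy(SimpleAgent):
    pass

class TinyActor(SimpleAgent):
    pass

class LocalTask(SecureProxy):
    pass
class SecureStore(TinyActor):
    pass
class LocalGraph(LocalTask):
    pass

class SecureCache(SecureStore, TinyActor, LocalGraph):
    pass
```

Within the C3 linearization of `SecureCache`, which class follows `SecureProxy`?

SimpleAgent

L[SecureCache] = SecureCache + merge(L[SecureStore], L[TinyActor], L[LocalGraph], [SecureStore TinyActor LocalGraph])
  take SecureStore:  [SecureStore TinyActor SimpleAgent object] + [TinyActor SimpleAgent object] + [LocalGraph LocalTask SecureProxy SimpleAgent object] + [SecureStore TinyActor LocalGraph]
  take TinyActor:  [TinyActor SimpleAgent object] + [TinyActor SimpleAgent object] + [LocalGraph LocalTask SecureProxy SimpleAgent object] + [TinyActor LocalGraph]
  take LocalGraph:  [SimpleAgent object] + [SimpleAgent object] + [LocalGraph LocalTask SecureProxy SimpleAgent object] + [LocalGraph]
  take LocalTask:  [SimpleAgent object] + [SimpleAgent object] + [LocalTask SecureProxy SimpleAgent object]
  take SecureProxy:  [SimpleAgent object] + [SimpleAgent object] + [SecureProxy SimpleAgent object]
  take SimpleAgent:  [SimpleAgent object] + [SimpleAgent object] + [SimpleAgent object]
  take object:  [object] + [object] + [object]
MRO: SecureCache SecureStore TinyActor LocalGraph LocalTask SecureProxy SimpleAgent object
SecureProxy is at position 5; next is SimpleAgent.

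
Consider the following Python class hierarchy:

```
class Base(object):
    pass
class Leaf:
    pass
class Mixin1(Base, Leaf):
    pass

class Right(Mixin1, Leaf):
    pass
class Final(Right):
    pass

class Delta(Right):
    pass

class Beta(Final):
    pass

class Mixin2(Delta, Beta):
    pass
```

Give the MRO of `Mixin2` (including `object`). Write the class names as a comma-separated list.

L[Mixin2] = Mixin2 + merge(L[Delta], L[Beta], [Delta Beta])
  take Delta:  [Delta Right Mixin1 Base Leaf object] + [Beta Final Right Mixin1 Base Leaf object] + [Delta Beta]
  take Beta:  [Right Mixin1 Base Leaf object] + [Beta Final Right Mixin1 Base Leaf object] + [Beta]
  take Final:  [Right Mixin1 Base Leaf object] + [Final Right Mixin1 Base Leaf object]
  take Right:  [Right Mixin1 Base Leaf object] + [Right Mixin1 Base Leaf object]
  take Mixin1:  [Mixin1 Base Leaf object] + [Mixin1 Base Leaf object]
  take Base:  [Base Leaf object] + [Base Leaf object]
  take Leaf:  [Leaf object] + [Leaf object]
  take object:  [object] + [object]

Mixin2, Delta, Beta, Final, Right, Mixin1, Base, Leaf, object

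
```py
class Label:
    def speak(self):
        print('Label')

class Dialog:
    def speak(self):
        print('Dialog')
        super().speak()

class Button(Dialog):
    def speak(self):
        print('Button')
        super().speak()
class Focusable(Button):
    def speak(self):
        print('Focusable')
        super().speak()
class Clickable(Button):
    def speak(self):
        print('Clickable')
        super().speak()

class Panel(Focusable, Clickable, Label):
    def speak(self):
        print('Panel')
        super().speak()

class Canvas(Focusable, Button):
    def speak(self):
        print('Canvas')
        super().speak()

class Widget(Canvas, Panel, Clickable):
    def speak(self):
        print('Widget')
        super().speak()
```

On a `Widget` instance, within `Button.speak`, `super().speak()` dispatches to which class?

L[Widget] = Widget + merge(L[Canvas], L[Panel], L[Clickable], [Canvas Panel Clickable])
  take Canvas:  [Canvas Focusable Button Dialog object] + [Panel Focusable Clickable Button Dialog Label object] + [Clickable Button Dialog object] + [Canvas Panel Clickable]
  take Panel:  [Focusable Button Dialog object] + [Panel Focusable Clickable Button Dialog Label object] + [Clickable Button Dialog object] + [Panel Clickable]
  take Focusable:  [Focusable Button Dialog object] + [Focusable Clickable Button Dialog Label object] + [Clickable Button Dialog object] + [Clickable]
  take Clickable:  [Button Dialog object] + [Clickable Button Dialog Label object] + [Clickable Button Dialog object] + [Clickable]
  take Button:  [Button Dialog object] + [Button Dialog Label object] + [Button Dialog object]
  take Dialog:  [Dialog object] + [Dialog Label object] + [Dialog object]
  take Label:  [object] + [Label object] + [object]
  take object:  [object] + [object] + [object]
MRO: Widget Canvas Panel Focusable Clickable Button Dialog Label object
super() in Button.speak on a Widget instance goes to the class after Button in Widget's MRO: Dialog.

Dialog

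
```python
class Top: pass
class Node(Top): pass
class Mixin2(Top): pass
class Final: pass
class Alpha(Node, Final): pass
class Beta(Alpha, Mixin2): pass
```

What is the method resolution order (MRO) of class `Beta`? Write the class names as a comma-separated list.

L[Beta] = Beta + merge(L[Alpha], L[Mixin2], [Alpha Mixin2])
  take Alpha:  [Alpha Node Top Final object] + [Mixin2 Top object] + [Alpha Mixin2]
  take Node:  [Node Top Final object] + [Mixin2 Top object] + [Mixin2]
  take Mixin2:  [Top Final object] + [Mixin2 Top object] + [Mixin2]
  take Top:  [Top Final object] + [Top object]
  take Final:  [Final object] + [object]
  take object:  [object] + [object]

Beta, Alpha, Node, Mixin2, Top, Final, object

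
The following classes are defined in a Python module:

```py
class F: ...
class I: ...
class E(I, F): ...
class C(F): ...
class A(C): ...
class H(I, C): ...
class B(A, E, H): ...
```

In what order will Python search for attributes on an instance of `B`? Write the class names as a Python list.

[B, A, E, H, I, C, F, object]

L[B] = B + merge(L[A], L[E], L[H], [A E H])
  take A:  [A C F object] + [E I F object] + [H I C F object] + [A E H]
  take E:  [C F object] + [E I F object] + [H I C F object] + [E H]
  take H:  [C F object] + [I F object] + [H I C F object] + [H]
  take I:  [C F object] + [I F object] + [I C F object]
  take C:  [C F object] + [F object] + [C F object]
  take F:  [F object] + [F object] + [F object]
  take object:  [object] + [object] + [object]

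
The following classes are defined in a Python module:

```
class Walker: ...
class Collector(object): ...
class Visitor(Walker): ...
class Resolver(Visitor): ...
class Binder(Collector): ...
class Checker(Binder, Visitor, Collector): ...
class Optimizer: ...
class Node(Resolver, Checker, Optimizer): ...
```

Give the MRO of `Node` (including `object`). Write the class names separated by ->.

L[Node] = Node + merge(L[Resolver], L[Checker], L[Optimizer], [Resolver Checker Optimizer])
  take Resolver:  [Resolver Visitor Walker object] + [Checker Binder Visitor Collector Walker object] + [Optimizer object] + [Resolver Checker Optimizer]
  take Checker:  [Visitor Walker object] + [Checker Binder Visitor Collector Walker object] + [Optimizer object] + [Checker Optimizer]
  take Binder:  [Visitor Walker object] + [Binder Visitor Collector Walker object] + [Optimizer object] + [Optimizer]
  take Visitor:  [Visitor Walker object] + [Visitor Collector Walker object] + [Optimizer object] + [Optimizer]
  take Collector:  [Walker object] + [Collector Walker object] + [Optimizer object] + [Optimizer]
  take Walker:  [Walker object] + [Walker object] + [Optimizer object] + [Optimizer]
  take Optimizer:  [object] + [object] + [Optimizer object] + [Optimizer]
  take object:  [object] + [object] + [object]

Node -> Resolver -> Checker -> Binder -> Visitor -> Collector -> Walker -> Optimizer -> object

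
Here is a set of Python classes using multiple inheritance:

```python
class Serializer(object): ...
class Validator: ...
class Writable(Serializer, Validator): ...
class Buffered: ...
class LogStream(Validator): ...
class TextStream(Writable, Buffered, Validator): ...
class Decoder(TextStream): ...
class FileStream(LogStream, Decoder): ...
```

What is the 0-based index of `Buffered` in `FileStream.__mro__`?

6

L[FileStream] = FileStream + merge(L[LogStream], L[Decoder], [LogStream Decoder])
  take LogStream:  [LogStream Validator object] + [Decoder TextStream Writable Serializer Buffered Validator object] + [LogStream Decoder]
  take Decoder:  [Validator object] + [Decoder TextStream Writable Serializer Buffered Validator object] + [Decoder]
  take TextStream:  [Validator object] + [TextStream Writable Serializer Buffered Validator object]
  take Writable:  [Validator object] + [Writable Serializer Buffered Validator object]
  take Serializer:  [Validator object] + [Serializer Buffered Validator object]
  take Buffered:  [Validator object] + [Buffered Validator object]
  take Validator:  [Validator object] + [Validator object]
  take object:  [object] + [object]
MRO: FileStream LogStream Decoder TextStream Writable Serializer Buffered Validator object
Buffered sits at index 6.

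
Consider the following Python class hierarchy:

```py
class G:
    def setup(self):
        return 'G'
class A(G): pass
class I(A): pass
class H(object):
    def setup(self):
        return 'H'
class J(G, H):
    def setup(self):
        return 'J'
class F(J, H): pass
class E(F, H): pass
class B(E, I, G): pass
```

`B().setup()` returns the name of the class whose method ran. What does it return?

J

L[B] = B + merge(L[E], L[I], L[G], [E I G])
  take E:  [E F J G H object] + [I A G object] + [G object] + [E I G]
  take F:  [F J G H object] + [I A G object] + [G object] + [I G]
  take J:  [J G H object] + [I A G object] + [G object] + [I G]
  take I:  [G H object] + [I A G object] + [G object] + [I G]
  take A:  [G H object] + [A G object] + [G object] + [G]
  take G:  [G H object] + [G object] + [G object] + [G]
  take H:  [H object] + [object] + [object]
  take object:  [object] + [object] + [object]
MRO: B E F J I A G H object
setup is defined in: G, H, J. First along the MRO is J.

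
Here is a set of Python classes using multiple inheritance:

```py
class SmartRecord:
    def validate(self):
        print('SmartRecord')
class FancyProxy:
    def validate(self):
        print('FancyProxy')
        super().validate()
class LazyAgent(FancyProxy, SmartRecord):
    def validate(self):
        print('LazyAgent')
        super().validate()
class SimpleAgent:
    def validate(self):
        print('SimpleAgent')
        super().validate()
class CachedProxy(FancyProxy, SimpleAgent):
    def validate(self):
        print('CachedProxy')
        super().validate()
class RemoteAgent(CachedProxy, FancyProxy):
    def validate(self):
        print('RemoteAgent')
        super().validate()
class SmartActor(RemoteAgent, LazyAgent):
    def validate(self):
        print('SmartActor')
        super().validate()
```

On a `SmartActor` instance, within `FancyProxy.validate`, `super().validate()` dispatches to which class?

L[SmartActor] = SmartActor + merge(L[RemoteAgent], L[LazyAgent], [RemoteAgent LazyAgent])
  take RemoteAgent:  [RemoteAgent CachedProxy FancyProxy SimpleAgent object] + [LazyAgent FancyProxy SmartRecord object] + [RemoteAgent LazyAgent]
  take CachedProxy:  [CachedProxy FancyProxy SimpleAgent object] + [LazyAgent FancyProxy SmartRecord object] + [LazyAgent]
  take LazyAgent:  [FancyProxy SimpleAgent object] + [LazyAgent FancyProxy SmartRecord object] + [LazyAgent]
  take FancyProxy:  [FancyProxy SimpleAgent object] + [FancyProxy SmartRecord object]
  take SimpleAgent:  [SimpleAgent object] + [SmartRecord object]
  take SmartRecord:  [object] + [SmartRecord object]
  take object:  [object] + [object]
MRO: SmartActor RemoteAgent CachedProxy LazyAgent FancyProxy SimpleAgent SmartRecord object
super() in FancyProxy.validate on a SmartActor instance goes to the class after FancyProxy in SmartActor's MRO: SimpleAgent.

SimpleAgent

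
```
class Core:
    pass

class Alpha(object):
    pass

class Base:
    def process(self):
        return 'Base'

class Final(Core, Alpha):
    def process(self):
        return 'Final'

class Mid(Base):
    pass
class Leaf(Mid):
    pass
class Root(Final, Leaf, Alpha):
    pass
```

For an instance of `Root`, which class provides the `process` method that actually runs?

Final

L[Root] = Root + merge(L[Final], L[Leaf], L[Alpha], [Final Leaf Alpha])
  take Final:  [Final Core Alpha object] + [Leaf Mid Base object] + [Alpha object] + [Final Leaf Alpha]
  take Core:  [Core Alpha object] + [Leaf Mid Base object] + [Alpha object] + [Leaf Alpha]
  take Leaf:  [Alpha object] + [Leaf Mid Base object] + [Alpha object] + [Leaf Alpha]
  take Alpha:  [Alpha object] + [Mid Base object] + [Alpha object] + [Alpha]
  take Mid:  [object] + [Mid Base object] + [object]
  take Base:  [object] + [Base object] + [object]
  take object:  [object] + [object] + [object]
MRO: Root Final Core Leaf Alpha Mid Base object
process is defined in: Base, Final. First along the MRO is Final.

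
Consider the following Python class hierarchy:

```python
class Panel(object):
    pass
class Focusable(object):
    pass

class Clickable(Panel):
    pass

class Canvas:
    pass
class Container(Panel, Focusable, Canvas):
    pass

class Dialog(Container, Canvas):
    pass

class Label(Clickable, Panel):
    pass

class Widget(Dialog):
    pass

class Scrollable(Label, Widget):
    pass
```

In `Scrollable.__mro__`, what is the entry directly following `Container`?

Panel

L[Scrollable] = Scrollable + merge(L[Label], L[Widget], [Label Widget])
  take Label:  [Label Clickable Panel object] + [Widget Dialog Container Panel Focusable Canvas object] + [Label Widget]
  take Clickable:  [Clickable Panel object] + [Widget Dialog Container Panel Focusable Canvas object] + [Widget]
  take Widget:  [Panel object] + [Widget Dialog Container Panel Focusable Canvas object] + [Widget]
  take Dialog:  [Panel object] + [Dialog Container Panel Focusable Canvas object]
  take Container:  [Panel object] + [Container Panel Focusable Canvas object]
  take Panel:  [Panel object] + [Panel Focusable Canvas object]
  take Focusable:  [object] + [Focusable Canvas object]
  take Canvas:  [object] + [Canvas object]
  take object:  [object] + [object]
MRO: Scrollable Label Clickable Widget Dialog Container Panel Focusable Canvas object
Container is at position 5; next is Panel.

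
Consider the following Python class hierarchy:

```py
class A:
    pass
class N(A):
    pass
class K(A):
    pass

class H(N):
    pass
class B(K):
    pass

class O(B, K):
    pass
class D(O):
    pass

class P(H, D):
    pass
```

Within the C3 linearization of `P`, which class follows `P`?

H

L[P] = P + merge(L[H], L[D], [H D])
  take H:  [H N A object] + [D O B K A object] + [H D]
  take N:  [N A object] + [D O B K A object] + [D]
  take D:  [A object] + [D O B K A object] + [D]
  take O:  [A object] + [O B K A object]
  take B:  [A object] + [B K A object]
  take K:  [A object] + [K A object]
  take A:  [A object] + [A object]
  take object:  [object] + [object]
MRO: P H N D O B K A object
P is at position 0; next is H.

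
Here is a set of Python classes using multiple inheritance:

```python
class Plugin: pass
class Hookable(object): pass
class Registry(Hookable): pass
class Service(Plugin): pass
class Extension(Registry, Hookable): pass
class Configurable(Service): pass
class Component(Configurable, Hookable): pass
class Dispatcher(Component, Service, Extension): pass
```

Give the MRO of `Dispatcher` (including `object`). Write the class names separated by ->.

L[Dispatcher] = Dispatcher + merge(L[Component], L[Service], L[Extension], [Component Service Extension])
  take Component:  [Component Configurable Service Plugin Hookable object] + [Service Plugin object] + [Extension Registry Hookable object] + [Component Service Extension]
  take Configurable:  [Configurable Service Plugin Hookable object] + [Service Plugin object] + [Extension Registry Hookable object] + [Service Extension]
  take Service:  [Service Plugin Hookable object] + [Service Plugin object] + [Extension Registry Hookable object] + [Service Extension]
  take Plugin:  [Plugin Hookable object] + [Plugin object] + [Extension Registry Hookable object] + [Extension]
  take Extension:  [Hookable object] + [object] + [Extension Registry Hookable object] + [Extension]
  take Registry:  [Hookable object] + [object] + [Registry Hookable object]
  take Hookable:  [Hookable object] + [object] + [Hookable object]
  take object:  [object] + [object] + [object]

Dispatcher -> Component -> Configurable -> Service -> Plugin -> Extension -> Registry -> Hookable -> object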